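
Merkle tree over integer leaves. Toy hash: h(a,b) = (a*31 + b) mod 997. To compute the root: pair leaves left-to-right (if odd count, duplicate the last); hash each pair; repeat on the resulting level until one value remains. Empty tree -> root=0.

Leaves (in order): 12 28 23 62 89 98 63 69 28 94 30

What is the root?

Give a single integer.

L0: [12, 28, 23, 62, 89, 98, 63, 69, 28, 94, 30]
L1: h(12,28)=(12*31+28)%997=400 h(23,62)=(23*31+62)%997=775 h(89,98)=(89*31+98)%997=863 h(63,69)=(63*31+69)%997=28 h(28,94)=(28*31+94)%997=962 h(30,30)=(30*31+30)%997=960 -> [400, 775, 863, 28, 962, 960]
L2: h(400,775)=(400*31+775)%997=214 h(863,28)=(863*31+28)%997=859 h(962,960)=(962*31+960)%997=872 -> [214, 859, 872]
L3: h(214,859)=(214*31+859)%997=514 h(872,872)=(872*31+872)%997=985 -> [514, 985]
L4: h(514,985)=(514*31+985)%997=967 -> [967]

Answer: 967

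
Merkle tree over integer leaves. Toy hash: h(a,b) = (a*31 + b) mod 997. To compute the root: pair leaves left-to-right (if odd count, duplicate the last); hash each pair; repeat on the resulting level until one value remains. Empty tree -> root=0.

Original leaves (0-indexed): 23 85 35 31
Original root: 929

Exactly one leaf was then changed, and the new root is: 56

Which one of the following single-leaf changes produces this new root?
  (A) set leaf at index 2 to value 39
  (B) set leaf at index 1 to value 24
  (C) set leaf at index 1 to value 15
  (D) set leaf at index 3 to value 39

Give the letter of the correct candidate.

Original leaves: [23, 85, 35, 31]
Target new root: 56
Try each candidate change and compute the resulting root:
Candidate A: set leaf[2] = 39 -> leaves = [23, 85, 39, 31]
  L0: [23, 85, 39, 31]
  L1: h(23,85)=(23*31+85)%997=798 h(39,31)=(39*31+31)%997=243 -> [798, 243]
  L2: h(798,243)=(798*31+243)%997=56 -> [56]
  root = 56 == target 56  ** MATCH **
Candidate B: set leaf[1] = 24 -> leaves = [23, 24, 35, 31]
  L0: [23, 24, 35, 31]
  L1: h(23,24)=(23*31+24)%997=737 h(35,31)=(35*31+31)%997=119 -> [737, 119]
  L2: h(737,119)=(737*31+119)%997=35 -> [35]
  root = 35 != target 56
Candidate C: set leaf[1] = 15 -> leaves = [23, 15, 35, 31]
  L0: [23, 15, 35, 31]
  L1: h(23,15)=(23*31+15)%997=728 h(35,31)=(35*31+31)%997=119 -> [728, 119]
  L2: h(728,119)=(728*31+119)%997=753 -> [753]
  root = 753 != target 56
Candidate D: set leaf[3] = 39 -> leaves = [23, 85, 35, 39]
  L0: [23, 85, 35, 39]
  L1: h(23,85)=(23*31+85)%997=798 h(35,39)=(35*31+39)%997=127 -> [798, 127]
  L2: h(798,127)=(798*31+127)%997=937 -> [937]
  root = 937 != target 56
Candidate A produces the target root.

Answer: A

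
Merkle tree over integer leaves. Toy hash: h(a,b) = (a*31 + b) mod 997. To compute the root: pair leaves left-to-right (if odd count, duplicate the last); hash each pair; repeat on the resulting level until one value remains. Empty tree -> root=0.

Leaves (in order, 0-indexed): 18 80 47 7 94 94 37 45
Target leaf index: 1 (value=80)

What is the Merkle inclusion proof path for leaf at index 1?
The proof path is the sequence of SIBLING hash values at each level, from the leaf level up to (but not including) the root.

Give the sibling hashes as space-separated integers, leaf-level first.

Answer: 18 467 722

Derivation:
L0 (leaves): [18, 80, 47, 7, 94, 94, 37, 45], target index=1
L1: h(18,80)=(18*31+80)%997=638 [pair 0] h(47,7)=(47*31+7)%997=467 [pair 1] h(94,94)=(94*31+94)%997=17 [pair 2] h(37,45)=(37*31+45)%997=195 [pair 3] -> [638, 467, 17, 195]
  Sibling for proof at L0: 18
L2: h(638,467)=(638*31+467)%997=305 [pair 0] h(17,195)=(17*31+195)%997=722 [pair 1] -> [305, 722]
  Sibling for proof at L1: 467
L3: h(305,722)=(305*31+722)%997=207 [pair 0] -> [207]
  Sibling for proof at L2: 722
Root: 207
Proof path (sibling hashes from leaf to root): [18, 467, 722]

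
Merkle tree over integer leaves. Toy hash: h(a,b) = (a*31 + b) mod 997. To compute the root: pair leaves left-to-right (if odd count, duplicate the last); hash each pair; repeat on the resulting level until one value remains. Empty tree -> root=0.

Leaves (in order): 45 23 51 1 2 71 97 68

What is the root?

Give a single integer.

L0: [45, 23, 51, 1, 2, 71, 97, 68]
L1: h(45,23)=(45*31+23)%997=421 h(51,1)=(51*31+1)%997=585 h(2,71)=(2*31+71)%997=133 h(97,68)=(97*31+68)%997=84 -> [421, 585, 133, 84]
L2: h(421,585)=(421*31+585)%997=675 h(133,84)=(133*31+84)%997=219 -> [675, 219]
L3: h(675,219)=(675*31+219)%997=207 -> [207]

Answer: 207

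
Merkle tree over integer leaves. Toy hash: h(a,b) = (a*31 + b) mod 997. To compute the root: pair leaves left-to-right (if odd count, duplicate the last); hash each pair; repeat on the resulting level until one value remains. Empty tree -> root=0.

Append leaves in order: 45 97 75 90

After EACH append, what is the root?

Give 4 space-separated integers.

Answer: 45 495 796 811

Derivation:
After append 45 (leaves=[45]):
  L0: [45]
  root=45
After append 97 (leaves=[45, 97]):
  L0: [45, 97]
  L1: h(45,97)=(45*31+97)%997=495 -> [495]
  root=495
After append 75 (leaves=[45, 97, 75]):
  L0: [45, 97, 75]
  L1: h(45,97)=(45*31+97)%997=495 h(75,75)=(75*31+75)%997=406 -> [495, 406]
  L2: h(495,406)=(495*31+406)%997=796 -> [796]
  root=796
After append 90 (leaves=[45, 97, 75, 90]):
  L0: [45, 97, 75, 90]
  L1: h(45,97)=(45*31+97)%997=495 h(75,90)=(75*31+90)%997=421 -> [495, 421]
  L2: h(495,421)=(495*31+421)%997=811 -> [811]
  root=811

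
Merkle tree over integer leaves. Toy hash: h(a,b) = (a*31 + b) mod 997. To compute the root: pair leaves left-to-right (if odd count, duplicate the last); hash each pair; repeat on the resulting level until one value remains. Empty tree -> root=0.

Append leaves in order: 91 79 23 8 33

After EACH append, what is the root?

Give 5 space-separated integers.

After append 91 (leaves=[91]):
  L0: [91]
  root=91
After append 79 (leaves=[91, 79]):
  L0: [91, 79]
  L1: h(91,79)=(91*31+79)%997=906 -> [906]
  root=906
After append 23 (leaves=[91, 79, 23]):
  L0: [91, 79, 23]
  L1: h(91,79)=(91*31+79)%997=906 h(23,23)=(23*31+23)%997=736 -> [906, 736]
  L2: h(906,736)=(906*31+736)%997=906 -> [906]
  root=906
After append 8 (leaves=[91, 79, 23, 8]):
  L0: [91, 79, 23, 8]
  L1: h(91,79)=(91*31+79)%997=906 h(23,8)=(23*31+8)%997=721 -> [906, 721]
  L2: h(906,721)=(906*31+721)%997=891 -> [891]
  root=891
After append 33 (leaves=[91, 79, 23, 8, 33]):
  L0: [91, 79, 23, 8, 33]
  L1: h(91,79)=(91*31+79)%997=906 h(23,8)=(23*31+8)%997=721 h(33,33)=(33*31+33)%997=59 -> [906, 721, 59]
  L2: h(906,721)=(906*31+721)%997=891 h(59,59)=(59*31+59)%997=891 -> [891, 891]
  L3: h(891,891)=(891*31+891)%997=596 -> [596]
  root=596

Answer: 91 906 906 891 596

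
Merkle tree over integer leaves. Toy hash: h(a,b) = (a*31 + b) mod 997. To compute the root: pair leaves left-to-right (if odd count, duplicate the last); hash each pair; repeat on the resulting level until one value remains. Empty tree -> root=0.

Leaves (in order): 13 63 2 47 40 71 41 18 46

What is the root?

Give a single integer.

Answer: 48

Derivation:
L0: [13, 63, 2, 47, 40, 71, 41, 18, 46]
L1: h(13,63)=(13*31+63)%997=466 h(2,47)=(2*31+47)%997=109 h(40,71)=(40*31+71)%997=314 h(41,18)=(41*31+18)%997=292 h(46,46)=(46*31+46)%997=475 -> [466, 109, 314, 292, 475]
L2: h(466,109)=(466*31+109)%997=597 h(314,292)=(314*31+292)%997=56 h(475,475)=(475*31+475)%997=245 -> [597, 56, 245]
L3: h(597,56)=(597*31+56)%997=617 h(245,245)=(245*31+245)%997=861 -> [617, 861]
L4: h(617,861)=(617*31+861)%997=48 -> [48]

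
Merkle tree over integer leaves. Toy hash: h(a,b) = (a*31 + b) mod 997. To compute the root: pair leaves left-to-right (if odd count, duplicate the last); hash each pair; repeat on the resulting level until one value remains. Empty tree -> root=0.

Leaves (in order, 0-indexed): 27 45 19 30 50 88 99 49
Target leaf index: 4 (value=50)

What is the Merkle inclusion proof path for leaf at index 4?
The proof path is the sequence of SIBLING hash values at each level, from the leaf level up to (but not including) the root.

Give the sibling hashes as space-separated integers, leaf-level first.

Answer: 88 127 45

Derivation:
L0 (leaves): [27, 45, 19, 30, 50, 88, 99, 49], target index=4
L1: h(27,45)=(27*31+45)%997=882 [pair 0] h(19,30)=(19*31+30)%997=619 [pair 1] h(50,88)=(50*31+88)%997=641 [pair 2] h(99,49)=(99*31+49)%997=127 [pair 3] -> [882, 619, 641, 127]
  Sibling for proof at L0: 88
L2: h(882,619)=(882*31+619)%997=45 [pair 0] h(641,127)=(641*31+127)%997=58 [pair 1] -> [45, 58]
  Sibling for proof at L1: 127
L3: h(45,58)=(45*31+58)%997=456 [pair 0] -> [456]
  Sibling for proof at L2: 45
Root: 456
Proof path (sibling hashes from leaf to root): [88, 127, 45]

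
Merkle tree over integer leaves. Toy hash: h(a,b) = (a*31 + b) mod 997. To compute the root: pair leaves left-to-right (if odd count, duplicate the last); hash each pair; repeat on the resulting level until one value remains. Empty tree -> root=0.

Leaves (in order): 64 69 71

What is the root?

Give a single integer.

Answer: 113

Derivation:
L0: [64, 69, 71]
L1: h(64,69)=(64*31+69)%997=59 h(71,71)=(71*31+71)%997=278 -> [59, 278]
L2: h(59,278)=(59*31+278)%997=113 -> [113]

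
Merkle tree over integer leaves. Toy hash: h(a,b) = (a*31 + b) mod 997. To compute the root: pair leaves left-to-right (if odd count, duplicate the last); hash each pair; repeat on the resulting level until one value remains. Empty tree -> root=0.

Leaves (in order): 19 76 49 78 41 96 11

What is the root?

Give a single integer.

L0: [19, 76, 49, 78, 41, 96, 11]
L1: h(19,76)=(19*31+76)%997=665 h(49,78)=(49*31+78)%997=600 h(41,96)=(41*31+96)%997=370 h(11,11)=(11*31+11)%997=352 -> [665, 600, 370, 352]
L2: h(665,600)=(665*31+600)%997=278 h(370,352)=(370*31+352)%997=855 -> [278, 855]
L3: h(278,855)=(278*31+855)%997=500 -> [500]

Answer: 500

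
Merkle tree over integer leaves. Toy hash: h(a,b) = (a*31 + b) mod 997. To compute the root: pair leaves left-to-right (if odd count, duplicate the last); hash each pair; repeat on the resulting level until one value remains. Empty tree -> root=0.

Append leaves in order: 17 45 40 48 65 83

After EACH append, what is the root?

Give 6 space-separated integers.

After append 17 (leaves=[17]):
  L0: [17]
  root=17
After append 45 (leaves=[17, 45]):
  L0: [17, 45]
  L1: h(17,45)=(17*31+45)%997=572 -> [572]
  root=572
After append 40 (leaves=[17, 45, 40]):
  L0: [17, 45, 40]
  L1: h(17,45)=(17*31+45)%997=572 h(40,40)=(40*31+40)%997=283 -> [572, 283]
  L2: h(572,283)=(572*31+283)%997=69 -> [69]
  root=69
After append 48 (leaves=[17, 45, 40, 48]):
  L0: [17, 45, 40, 48]
  L1: h(17,45)=(17*31+45)%997=572 h(40,48)=(40*31+48)%997=291 -> [572, 291]
  L2: h(572,291)=(572*31+291)%997=77 -> [77]
  root=77
After append 65 (leaves=[17, 45, 40, 48, 65]):
  L0: [17, 45, 40, 48, 65]
  L1: h(17,45)=(17*31+45)%997=572 h(40,48)=(40*31+48)%997=291 h(65,65)=(65*31+65)%997=86 -> [572, 291, 86]
  L2: h(572,291)=(572*31+291)%997=77 h(86,86)=(86*31+86)%997=758 -> [77, 758]
  L3: h(77,758)=(77*31+758)%997=154 -> [154]
  root=154
After append 83 (leaves=[17, 45, 40, 48, 65, 83]):
  L0: [17, 45, 40, 48, 65, 83]
  L1: h(17,45)=(17*31+45)%997=572 h(40,48)=(40*31+48)%997=291 h(65,83)=(65*31+83)%997=104 -> [572, 291, 104]
  L2: h(572,291)=(572*31+291)%997=77 h(104,104)=(104*31+104)%997=337 -> [77, 337]
  L3: h(77,337)=(77*31+337)%997=730 -> [730]
  root=730

Answer: 17 572 69 77 154 730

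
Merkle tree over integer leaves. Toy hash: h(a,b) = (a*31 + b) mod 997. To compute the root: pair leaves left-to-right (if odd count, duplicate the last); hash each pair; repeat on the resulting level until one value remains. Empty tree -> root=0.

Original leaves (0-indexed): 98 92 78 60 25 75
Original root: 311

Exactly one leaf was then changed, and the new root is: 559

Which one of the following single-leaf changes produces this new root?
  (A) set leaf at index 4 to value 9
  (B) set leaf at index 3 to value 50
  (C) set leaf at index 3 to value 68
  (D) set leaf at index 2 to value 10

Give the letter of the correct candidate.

Answer: C

Derivation:
Original leaves: [98, 92, 78, 60, 25, 75]
Target new root: 559
Try each candidate change and compute the resulting root:
Candidate A: set leaf[4] = 9 -> leaves = [98, 92, 78, 60, 9, 75]
  L0: [98, 92, 78, 60, 9, 75]
  L1: h(98,92)=(98*31+92)%997=139 h(78,60)=(78*31+60)%997=484 h(9,75)=(9*31+75)%997=354 -> [139, 484, 354]
  L2: h(139,484)=(139*31+484)%997=805 h(354,354)=(354*31+354)%997=361 -> [805, 361]
  L3: h(805,361)=(805*31+361)%997=391 -> [391]
  root = 391 != target 559
Candidate B: set leaf[3] = 50 -> leaves = [98, 92, 78, 50, 25, 75]
  L0: [98, 92, 78, 50, 25, 75]
  L1: h(98,92)=(98*31+92)%997=139 h(78,50)=(78*31+50)%997=474 h(25,75)=(25*31+75)%997=850 -> [139, 474, 850]
  L2: h(139,474)=(139*31+474)%997=795 h(850,850)=(850*31+850)%997=281 -> [795, 281]
  L3: h(795,281)=(795*31+281)%997=1 -> [1]
  root = 1 != target 559
Candidate C: set leaf[3] = 68 -> leaves = [98, 92, 78, 68, 25, 75]
  L0: [98, 92, 78, 68, 25, 75]
  L1: h(98,92)=(98*31+92)%997=139 h(78,68)=(78*31+68)%997=492 h(25,75)=(25*31+75)%997=850 -> [139, 492, 850]
  L2: h(139,492)=(139*31+492)%997=813 h(850,850)=(850*31+850)%997=281 -> [813, 281]
  L3: h(813,281)=(813*31+281)%997=559 -> [559]
  root = 559 == target 559  ** MATCH **
Candidate D: set leaf[2] = 10 -> leaves = [98, 92, 10, 60, 25, 75]
  L0: [98, 92, 10, 60, 25, 75]
  L1: h(98,92)=(98*31+92)%997=139 h(10,60)=(10*31+60)%997=370 h(25,75)=(25*31+75)%997=850 -> [139, 370, 850]
  L2: h(139,370)=(139*31+370)%997=691 h(850,850)=(850*31+850)%997=281 -> [691, 281]
  L3: h(691,281)=(691*31+281)%997=765 -> [765]
  root = 765 != target 559
Candidate C produces the target root.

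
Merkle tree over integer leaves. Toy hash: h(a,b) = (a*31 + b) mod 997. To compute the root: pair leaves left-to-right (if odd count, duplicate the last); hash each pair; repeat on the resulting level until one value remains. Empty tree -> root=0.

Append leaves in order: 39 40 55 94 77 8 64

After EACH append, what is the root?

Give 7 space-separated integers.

Answer: 39 252 599 638 920 706 359

Derivation:
After append 39 (leaves=[39]):
  L0: [39]
  root=39
After append 40 (leaves=[39, 40]):
  L0: [39, 40]
  L1: h(39,40)=(39*31+40)%997=252 -> [252]
  root=252
After append 55 (leaves=[39, 40, 55]):
  L0: [39, 40, 55]
  L1: h(39,40)=(39*31+40)%997=252 h(55,55)=(55*31+55)%997=763 -> [252, 763]
  L2: h(252,763)=(252*31+763)%997=599 -> [599]
  root=599
After append 94 (leaves=[39, 40, 55, 94]):
  L0: [39, 40, 55, 94]
  L1: h(39,40)=(39*31+40)%997=252 h(55,94)=(55*31+94)%997=802 -> [252, 802]
  L2: h(252,802)=(252*31+802)%997=638 -> [638]
  root=638
After append 77 (leaves=[39, 40, 55, 94, 77]):
  L0: [39, 40, 55, 94, 77]
  L1: h(39,40)=(39*31+40)%997=252 h(55,94)=(55*31+94)%997=802 h(77,77)=(77*31+77)%997=470 -> [252, 802, 470]
  L2: h(252,802)=(252*31+802)%997=638 h(470,470)=(470*31+470)%997=85 -> [638, 85]
  L3: h(638,85)=(638*31+85)%997=920 -> [920]
  root=920
After append 8 (leaves=[39, 40, 55, 94, 77, 8]):
  L0: [39, 40, 55, 94, 77, 8]
  L1: h(39,40)=(39*31+40)%997=252 h(55,94)=(55*31+94)%997=802 h(77,8)=(77*31+8)%997=401 -> [252, 802, 401]
  L2: h(252,802)=(252*31+802)%997=638 h(401,401)=(401*31+401)%997=868 -> [638, 868]
  L3: h(638,868)=(638*31+868)%997=706 -> [706]
  root=706
After append 64 (leaves=[39, 40, 55, 94, 77, 8, 64]):
  L0: [39, 40, 55, 94, 77, 8, 64]
  L1: h(39,40)=(39*31+40)%997=252 h(55,94)=(55*31+94)%997=802 h(77,8)=(77*31+8)%997=401 h(64,64)=(64*31+64)%997=54 -> [252, 802, 401, 54]
  L2: h(252,802)=(252*31+802)%997=638 h(401,54)=(401*31+54)%997=521 -> [638, 521]
  L3: h(638,521)=(638*31+521)%997=359 -> [359]
  root=359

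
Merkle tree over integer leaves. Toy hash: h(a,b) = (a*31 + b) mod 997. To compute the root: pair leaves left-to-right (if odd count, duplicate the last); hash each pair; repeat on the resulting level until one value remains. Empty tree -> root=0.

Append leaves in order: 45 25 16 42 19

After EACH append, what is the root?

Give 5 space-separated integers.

Answer: 45 423 664 690 966

Derivation:
After append 45 (leaves=[45]):
  L0: [45]
  root=45
After append 25 (leaves=[45, 25]):
  L0: [45, 25]
  L1: h(45,25)=(45*31+25)%997=423 -> [423]
  root=423
After append 16 (leaves=[45, 25, 16]):
  L0: [45, 25, 16]
  L1: h(45,25)=(45*31+25)%997=423 h(16,16)=(16*31+16)%997=512 -> [423, 512]
  L2: h(423,512)=(423*31+512)%997=664 -> [664]
  root=664
After append 42 (leaves=[45, 25, 16, 42]):
  L0: [45, 25, 16, 42]
  L1: h(45,25)=(45*31+25)%997=423 h(16,42)=(16*31+42)%997=538 -> [423, 538]
  L2: h(423,538)=(423*31+538)%997=690 -> [690]
  root=690
After append 19 (leaves=[45, 25, 16, 42, 19]):
  L0: [45, 25, 16, 42, 19]
  L1: h(45,25)=(45*31+25)%997=423 h(16,42)=(16*31+42)%997=538 h(19,19)=(19*31+19)%997=608 -> [423, 538, 608]
  L2: h(423,538)=(423*31+538)%997=690 h(608,608)=(608*31+608)%997=513 -> [690, 513]
  L3: h(690,513)=(690*31+513)%997=966 -> [966]
  root=966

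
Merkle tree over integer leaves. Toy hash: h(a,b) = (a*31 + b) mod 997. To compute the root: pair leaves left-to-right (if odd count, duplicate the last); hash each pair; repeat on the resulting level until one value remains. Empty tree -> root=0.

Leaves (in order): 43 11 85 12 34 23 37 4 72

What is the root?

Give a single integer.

L0: [43, 11, 85, 12, 34, 23, 37, 4, 72]
L1: h(43,11)=(43*31+11)%997=347 h(85,12)=(85*31+12)%997=653 h(34,23)=(34*31+23)%997=80 h(37,4)=(37*31+4)%997=154 h(72,72)=(72*31+72)%997=310 -> [347, 653, 80, 154, 310]
L2: h(347,653)=(347*31+653)%997=443 h(80,154)=(80*31+154)%997=640 h(310,310)=(310*31+310)%997=947 -> [443, 640, 947]
L3: h(443,640)=(443*31+640)%997=415 h(947,947)=(947*31+947)%997=394 -> [415, 394]
L4: h(415,394)=(415*31+394)%997=298 -> [298]

Answer: 298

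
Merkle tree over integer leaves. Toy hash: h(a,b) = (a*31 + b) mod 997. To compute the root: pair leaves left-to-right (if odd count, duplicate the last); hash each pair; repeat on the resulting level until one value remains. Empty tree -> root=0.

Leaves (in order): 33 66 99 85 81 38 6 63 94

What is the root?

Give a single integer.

L0: [33, 66, 99, 85, 81, 38, 6, 63, 94]
L1: h(33,66)=(33*31+66)%997=92 h(99,85)=(99*31+85)%997=163 h(81,38)=(81*31+38)%997=555 h(6,63)=(6*31+63)%997=249 h(94,94)=(94*31+94)%997=17 -> [92, 163, 555, 249, 17]
L2: h(92,163)=(92*31+163)%997=24 h(555,249)=(555*31+249)%997=505 h(17,17)=(17*31+17)%997=544 -> [24, 505, 544]
L3: h(24,505)=(24*31+505)%997=252 h(544,544)=(544*31+544)%997=459 -> [252, 459]
L4: h(252,459)=(252*31+459)%997=295 -> [295]

Answer: 295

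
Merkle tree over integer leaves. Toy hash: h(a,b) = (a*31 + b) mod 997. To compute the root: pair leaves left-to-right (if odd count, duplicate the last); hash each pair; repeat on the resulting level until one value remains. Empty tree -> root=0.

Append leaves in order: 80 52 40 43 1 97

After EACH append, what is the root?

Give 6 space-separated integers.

After append 80 (leaves=[80]):
  L0: [80]
  root=80
After append 52 (leaves=[80, 52]):
  L0: [80, 52]
  L1: h(80,52)=(80*31+52)%997=538 -> [538]
  root=538
After append 40 (leaves=[80, 52, 40]):
  L0: [80, 52, 40]
  L1: h(80,52)=(80*31+52)%997=538 h(40,40)=(40*31+40)%997=283 -> [538, 283]
  L2: h(538,283)=(538*31+283)%997=12 -> [12]
  root=12
After append 43 (leaves=[80, 52, 40, 43]):
  L0: [80, 52, 40, 43]
  L1: h(80,52)=(80*31+52)%997=538 h(40,43)=(40*31+43)%997=286 -> [538, 286]
  L2: h(538,286)=(538*31+286)%997=15 -> [15]
  root=15
After append 1 (leaves=[80, 52, 40, 43, 1]):
  L0: [80, 52, 40, 43, 1]
  L1: h(80,52)=(80*31+52)%997=538 h(40,43)=(40*31+43)%997=286 h(1,1)=(1*31+1)%997=32 -> [538, 286, 32]
  L2: h(538,286)=(538*31+286)%997=15 h(32,32)=(32*31+32)%997=27 -> [15, 27]
  L3: h(15,27)=(15*31+27)%997=492 -> [492]
  root=492
After append 97 (leaves=[80, 52, 40, 43, 1, 97]):
  L0: [80, 52, 40, 43, 1, 97]
  L1: h(80,52)=(80*31+52)%997=538 h(40,43)=(40*31+43)%997=286 h(1,97)=(1*31+97)%997=128 -> [538, 286, 128]
  L2: h(538,286)=(538*31+286)%997=15 h(128,128)=(128*31+128)%997=108 -> [15, 108]
  L3: h(15,108)=(15*31+108)%997=573 -> [573]
  root=573

Answer: 80 538 12 15 492 573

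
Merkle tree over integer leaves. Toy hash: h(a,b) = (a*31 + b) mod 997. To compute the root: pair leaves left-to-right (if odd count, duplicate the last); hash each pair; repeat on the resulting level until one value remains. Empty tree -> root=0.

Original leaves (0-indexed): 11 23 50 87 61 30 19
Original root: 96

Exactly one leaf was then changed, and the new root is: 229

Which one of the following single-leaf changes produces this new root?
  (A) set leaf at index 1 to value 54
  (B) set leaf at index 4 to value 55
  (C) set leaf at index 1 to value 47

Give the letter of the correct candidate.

Original leaves: [11, 23, 50, 87, 61, 30, 19]
Target new root: 229
Try each candidate change and compute the resulting root:
Candidate A: set leaf[1] = 54 -> leaves = [11, 54, 50, 87, 61, 30, 19]
  L0: [11, 54, 50, 87, 61, 30, 19]
  L1: h(11,54)=(11*31+54)%997=395 h(50,87)=(50*31+87)%997=640 h(61,30)=(61*31+30)%997=924 h(19,19)=(19*31+19)%997=608 -> [395, 640, 924, 608]
  L2: h(395,640)=(395*31+640)%997=921 h(924,608)=(924*31+608)%997=339 -> [921, 339]
  L3: h(921,339)=(921*31+339)%997=974 -> [974]
  root = 974 != target 229
Candidate B: set leaf[4] = 55 -> leaves = [11, 23, 50, 87, 55, 30, 19]
  L0: [11, 23, 50, 87, 55, 30, 19]
  L1: h(11,23)=(11*31+23)%997=364 h(50,87)=(50*31+87)%997=640 h(55,30)=(55*31+30)%997=738 h(19,19)=(19*31+19)%997=608 -> [364, 640, 738, 608]
  L2: h(364,640)=(364*31+640)%997=957 h(738,608)=(738*31+608)%997=555 -> [957, 555]
  L3: h(957,555)=(957*31+555)%997=312 -> [312]
  root = 312 != target 229
Candidate C: set leaf[1] = 47 -> leaves = [11, 47, 50, 87, 61, 30, 19]
  L0: [11, 47, 50, 87, 61, 30, 19]
  L1: h(11,47)=(11*31+47)%997=388 h(50,87)=(50*31+87)%997=640 h(61,30)=(61*31+30)%997=924 h(19,19)=(19*31+19)%997=608 -> [388, 640, 924, 608]
  L2: h(388,640)=(388*31+640)%997=704 h(924,608)=(924*31+608)%997=339 -> [704, 339]
  L3: h(704,339)=(704*31+339)%997=229 -> [229]
  root = 229 == target 229  ** MATCH **
Candidate C produces the target root.

Answer: C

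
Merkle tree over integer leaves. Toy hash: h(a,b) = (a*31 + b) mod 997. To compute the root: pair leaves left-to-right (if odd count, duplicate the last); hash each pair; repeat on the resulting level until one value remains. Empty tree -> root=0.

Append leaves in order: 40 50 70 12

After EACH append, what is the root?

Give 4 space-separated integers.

After append 40 (leaves=[40]):
  L0: [40]
  root=40
After append 50 (leaves=[40, 50]):
  L0: [40, 50]
  L1: h(40,50)=(40*31+50)%997=293 -> [293]
  root=293
After append 70 (leaves=[40, 50, 70]):
  L0: [40, 50, 70]
  L1: h(40,50)=(40*31+50)%997=293 h(70,70)=(70*31+70)%997=246 -> [293, 246]
  L2: h(293,246)=(293*31+246)%997=356 -> [356]
  root=356
After append 12 (leaves=[40, 50, 70, 12]):
  L0: [40, 50, 70, 12]
  L1: h(40,50)=(40*31+50)%997=293 h(70,12)=(70*31+12)%997=188 -> [293, 188]
  L2: h(293,188)=(293*31+188)%997=298 -> [298]
  root=298

Answer: 40 293 356 298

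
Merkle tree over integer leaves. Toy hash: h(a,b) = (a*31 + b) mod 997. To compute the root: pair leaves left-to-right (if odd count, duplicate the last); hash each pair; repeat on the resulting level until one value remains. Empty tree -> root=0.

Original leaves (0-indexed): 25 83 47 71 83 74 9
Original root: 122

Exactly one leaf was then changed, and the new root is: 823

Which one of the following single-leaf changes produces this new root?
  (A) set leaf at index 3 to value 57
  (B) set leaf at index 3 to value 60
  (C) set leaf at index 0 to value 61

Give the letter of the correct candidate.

Answer: C

Derivation:
Original leaves: [25, 83, 47, 71, 83, 74, 9]
Target new root: 823
Try each candidate change and compute the resulting root:
Candidate A: set leaf[3] = 57 -> leaves = [25, 83, 47, 57, 83, 74, 9]
  L0: [25, 83, 47, 57, 83, 74, 9]
  L1: h(25,83)=(25*31+83)%997=858 h(47,57)=(47*31+57)%997=517 h(83,74)=(83*31+74)%997=653 h(9,9)=(9*31+9)%997=288 -> [858, 517, 653, 288]
  L2: h(858,517)=(858*31+517)%997=196 h(653,288)=(653*31+288)%997=591 -> [196, 591]
  L3: h(196,591)=(196*31+591)%997=685 -> [685]
  root = 685 != target 823
Candidate B: set leaf[3] = 60 -> leaves = [25, 83, 47, 60, 83, 74, 9]
  L0: [25, 83, 47, 60, 83, 74, 9]
  L1: h(25,83)=(25*31+83)%997=858 h(47,60)=(47*31+60)%997=520 h(83,74)=(83*31+74)%997=653 h(9,9)=(9*31+9)%997=288 -> [858, 520, 653, 288]
  L2: h(858,520)=(858*31+520)%997=199 h(653,288)=(653*31+288)%997=591 -> [199, 591]
  L3: h(199,591)=(199*31+591)%997=778 -> [778]
  root = 778 != target 823
Candidate C: set leaf[0] = 61 -> leaves = [61, 83, 47, 71, 83, 74, 9]
  L0: [61, 83, 47, 71, 83, 74, 9]
  L1: h(61,83)=(61*31+83)%997=977 h(47,71)=(47*31+71)%997=531 h(83,74)=(83*31+74)%997=653 h(9,9)=(9*31+9)%997=288 -> [977, 531, 653, 288]
  L2: h(977,531)=(977*31+531)%997=908 h(653,288)=(653*31+288)%997=591 -> [908, 591]
  L3: h(908,591)=(908*31+591)%997=823 -> [823]
  root = 823 == target 823  ** MATCH **
Candidate C produces the target root.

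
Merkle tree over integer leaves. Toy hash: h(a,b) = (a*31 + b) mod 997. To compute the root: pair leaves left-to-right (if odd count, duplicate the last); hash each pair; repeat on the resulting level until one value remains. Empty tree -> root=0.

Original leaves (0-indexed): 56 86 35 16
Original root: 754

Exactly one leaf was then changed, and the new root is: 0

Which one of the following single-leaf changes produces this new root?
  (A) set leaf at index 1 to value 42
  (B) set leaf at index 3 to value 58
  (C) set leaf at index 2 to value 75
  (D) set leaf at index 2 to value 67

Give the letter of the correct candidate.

Original leaves: [56, 86, 35, 16]
Target new root: 0
Try each candidate change and compute the resulting root:
Candidate A: set leaf[1] = 42 -> leaves = [56, 42, 35, 16]
  L0: [56, 42, 35, 16]
  L1: h(56,42)=(56*31+42)%997=781 h(35,16)=(35*31+16)%997=104 -> [781, 104]
  L2: h(781,104)=(781*31+104)%997=387 -> [387]
  root = 387 != target 0
Candidate B: set leaf[3] = 58 -> leaves = [56, 86, 35, 58]
  L0: [56, 86, 35, 58]
  L1: h(56,86)=(56*31+86)%997=825 h(35,58)=(35*31+58)%997=146 -> [825, 146]
  L2: h(825,146)=(825*31+146)%997=796 -> [796]
  root = 796 != target 0
Candidate C: set leaf[2] = 75 -> leaves = [56, 86, 75, 16]
  L0: [56, 86, 75, 16]
  L1: h(56,86)=(56*31+86)%997=825 h(75,16)=(75*31+16)%997=347 -> [825, 347]
  L2: h(825,347)=(825*31+347)%997=0 -> [0]
  root = 0 == target 0  ** MATCH **
Candidate D: set leaf[2] = 67 -> leaves = [56, 86, 67, 16]
  L0: [56, 86, 67, 16]
  L1: h(56,86)=(56*31+86)%997=825 h(67,16)=(67*31+16)%997=99 -> [825, 99]
  L2: h(825,99)=(825*31+99)%997=749 -> [749]
  root = 749 != target 0
Candidate C produces the target root.

Answer: C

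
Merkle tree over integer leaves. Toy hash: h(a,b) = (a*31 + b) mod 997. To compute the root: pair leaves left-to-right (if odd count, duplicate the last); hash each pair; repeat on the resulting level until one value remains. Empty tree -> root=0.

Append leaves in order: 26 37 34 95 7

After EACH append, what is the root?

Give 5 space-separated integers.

Answer: 26 843 302 363 475

Derivation:
After append 26 (leaves=[26]):
  L0: [26]
  root=26
After append 37 (leaves=[26, 37]):
  L0: [26, 37]
  L1: h(26,37)=(26*31+37)%997=843 -> [843]
  root=843
After append 34 (leaves=[26, 37, 34]):
  L0: [26, 37, 34]
  L1: h(26,37)=(26*31+37)%997=843 h(34,34)=(34*31+34)%997=91 -> [843, 91]
  L2: h(843,91)=(843*31+91)%997=302 -> [302]
  root=302
After append 95 (leaves=[26, 37, 34, 95]):
  L0: [26, 37, 34, 95]
  L1: h(26,37)=(26*31+37)%997=843 h(34,95)=(34*31+95)%997=152 -> [843, 152]
  L2: h(843,152)=(843*31+152)%997=363 -> [363]
  root=363
After append 7 (leaves=[26, 37, 34, 95, 7]):
  L0: [26, 37, 34, 95, 7]
  L1: h(26,37)=(26*31+37)%997=843 h(34,95)=(34*31+95)%997=152 h(7,7)=(7*31+7)%997=224 -> [843, 152, 224]
  L2: h(843,152)=(843*31+152)%997=363 h(224,224)=(224*31+224)%997=189 -> [363, 189]
  L3: h(363,189)=(363*31+189)%997=475 -> [475]
  root=475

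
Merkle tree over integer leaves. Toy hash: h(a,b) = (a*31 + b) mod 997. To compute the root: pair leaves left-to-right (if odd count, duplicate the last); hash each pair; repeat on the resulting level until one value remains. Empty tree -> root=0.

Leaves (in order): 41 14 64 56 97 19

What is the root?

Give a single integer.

L0: [41, 14, 64, 56, 97, 19]
L1: h(41,14)=(41*31+14)%997=288 h(64,56)=(64*31+56)%997=46 h(97,19)=(97*31+19)%997=35 -> [288, 46, 35]
L2: h(288,46)=(288*31+46)%997=1 h(35,35)=(35*31+35)%997=123 -> [1, 123]
L3: h(1,123)=(1*31+123)%997=154 -> [154]

Answer: 154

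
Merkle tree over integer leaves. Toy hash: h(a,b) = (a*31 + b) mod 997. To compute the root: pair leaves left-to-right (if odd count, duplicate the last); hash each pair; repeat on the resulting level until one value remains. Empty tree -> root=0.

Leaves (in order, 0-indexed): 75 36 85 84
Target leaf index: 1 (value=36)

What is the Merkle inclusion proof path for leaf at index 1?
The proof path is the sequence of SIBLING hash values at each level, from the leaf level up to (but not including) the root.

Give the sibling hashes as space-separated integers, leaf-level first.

Answer: 75 725

Derivation:
L0 (leaves): [75, 36, 85, 84], target index=1
L1: h(75,36)=(75*31+36)%997=367 [pair 0] h(85,84)=(85*31+84)%997=725 [pair 1] -> [367, 725]
  Sibling for proof at L0: 75
L2: h(367,725)=(367*31+725)%997=138 [pair 0] -> [138]
  Sibling for proof at L1: 725
Root: 138
Proof path (sibling hashes from leaf to root): [75, 725]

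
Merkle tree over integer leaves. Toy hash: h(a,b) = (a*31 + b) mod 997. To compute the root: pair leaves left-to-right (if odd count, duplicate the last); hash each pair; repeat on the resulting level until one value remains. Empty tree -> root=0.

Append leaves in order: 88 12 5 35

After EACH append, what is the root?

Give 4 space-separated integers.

After append 88 (leaves=[88]):
  L0: [88]
  root=88
After append 12 (leaves=[88, 12]):
  L0: [88, 12]
  L1: h(88,12)=(88*31+12)%997=746 -> [746]
  root=746
After append 5 (leaves=[88, 12, 5]):
  L0: [88, 12, 5]
  L1: h(88,12)=(88*31+12)%997=746 h(5,5)=(5*31+5)%997=160 -> [746, 160]
  L2: h(746,160)=(746*31+160)%997=355 -> [355]
  root=355
After append 35 (leaves=[88, 12, 5, 35]):
  L0: [88, 12, 5, 35]
  L1: h(88,12)=(88*31+12)%997=746 h(5,35)=(5*31+35)%997=190 -> [746, 190]
  L2: h(746,190)=(746*31+190)%997=385 -> [385]
  root=385

Answer: 88 746 355 385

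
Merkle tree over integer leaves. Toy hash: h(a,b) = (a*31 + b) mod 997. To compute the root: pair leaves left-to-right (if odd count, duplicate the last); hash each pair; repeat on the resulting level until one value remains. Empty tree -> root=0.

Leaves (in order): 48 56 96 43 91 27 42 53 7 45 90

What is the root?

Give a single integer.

L0: [48, 56, 96, 43, 91, 27, 42, 53, 7, 45, 90]
L1: h(48,56)=(48*31+56)%997=547 h(96,43)=(96*31+43)%997=28 h(91,27)=(91*31+27)%997=854 h(42,53)=(42*31+53)%997=358 h(7,45)=(7*31+45)%997=262 h(90,90)=(90*31+90)%997=886 -> [547, 28, 854, 358, 262, 886]
L2: h(547,28)=(547*31+28)%997=36 h(854,358)=(854*31+358)%997=910 h(262,886)=(262*31+886)%997=35 -> [36, 910, 35]
L3: h(36,910)=(36*31+910)%997=32 h(35,35)=(35*31+35)%997=123 -> [32, 123]
L4: h(32,123)=(32*31+123)%997=118 -> [118]

Answer: 118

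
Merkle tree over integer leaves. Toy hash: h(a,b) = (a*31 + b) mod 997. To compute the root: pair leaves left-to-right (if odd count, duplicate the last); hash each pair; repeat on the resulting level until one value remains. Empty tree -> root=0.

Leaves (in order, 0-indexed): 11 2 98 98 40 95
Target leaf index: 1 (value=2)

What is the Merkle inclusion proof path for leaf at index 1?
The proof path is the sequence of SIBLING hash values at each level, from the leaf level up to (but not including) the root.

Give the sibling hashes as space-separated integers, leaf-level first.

L0 (leaves): [11, 2, 98, 98, 40, 95], target index=1
L1: h(11,2)=(11*31+2)%997=343 [pair 0] h(98,98)=(98*31+98)%997=145 [pair 1] h(40,95)=(40*31+95)%997=338 [pair 2] -> [343, 145, 338]
  Sibling for proof at L0: 11
L2: h(343,145)=(343*31+145)%997=808 [pair 0] h(338,338)=(338*31+338)%997=846 [pair 1] -> [808, 846]
  Sibling for proof at L1: 145
L3: h(808,846)=(808*31+846)%997=969 [pair 0] -> [969]
  Sibling for proof at L2: 846
Root: 969
Proof path (sibling hashes from leaf to root): [11, 145, 846]

Answer: 11 145 846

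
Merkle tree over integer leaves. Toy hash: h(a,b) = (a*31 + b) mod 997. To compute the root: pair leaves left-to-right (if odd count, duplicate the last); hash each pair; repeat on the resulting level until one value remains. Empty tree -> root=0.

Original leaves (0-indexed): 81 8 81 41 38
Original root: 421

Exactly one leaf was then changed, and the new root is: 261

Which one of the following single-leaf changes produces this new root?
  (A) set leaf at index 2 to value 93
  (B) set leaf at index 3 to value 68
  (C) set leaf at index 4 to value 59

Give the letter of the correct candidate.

Original leaves: [81, 8, 81, 41, 38]
Target new root: 261
Try each candidate change and compute the resulting root:
Candidate A: set leaf[2] = 93 -> leaves = [81, 8, 93, 41, 38]
  L0: [81, 8, 93, 41, 38]
  L1: h(81,8)=(81*31+8)%997=525 h(93,41)=(93*31+41)%997=930 h(38,38)=(38*31+38)%997=219 -> [525, 930, 219]
  L2: h(525,930)=(525*31+930)%997=256 h(219,219)=(219*31+219)%997=29 -> [256, 29]
  L3: h(256,29)=(256*31+29)%997=986 -> [986]
  root = 986 != target 261
Candidate B: set leaf[3] = 68 -> leaves = [81, 8, 81, 68, 38]
  L0: [81, 8, 81, 68, 38]
  L1: h(81,8)=(81*31+8)%997=525 h(81,68)=(81*31+68)%997=585 h(38,38)=(38*31+38)%997=219 -> [525, 585, 219]
  L2: h(525,585)=(525*31+585)%997=908 h(219,219)=(219*31+219)%997=29 -> [908, 29]
  L3: h(908,29)=(908*31+29)%997=261 -> [261]
  root = 261 == target 261  ** MATCH **
Candidate C: set leaf[4] = 59 -> leaves = [81, 8, 81, 41, 59]
  L0: [81, 8, 81, 41, 59]
  L1: h(81,8)=(81*31+8)%997=525 h(81,41)=(81*31+41)%997=558 h(59,59)=(59*31+59)%997=891 -> [525, 558, 891]
  L2: h(525,558)=(525*31+558)%997=881 h(891,891)=(891*31+891)%997=596 -> [881, 596]
  L3: h(881,596)=(881*31+596)%997=988 -> [988]
  root = 988 != target 261
Candidate B produces the target root.

Answer: B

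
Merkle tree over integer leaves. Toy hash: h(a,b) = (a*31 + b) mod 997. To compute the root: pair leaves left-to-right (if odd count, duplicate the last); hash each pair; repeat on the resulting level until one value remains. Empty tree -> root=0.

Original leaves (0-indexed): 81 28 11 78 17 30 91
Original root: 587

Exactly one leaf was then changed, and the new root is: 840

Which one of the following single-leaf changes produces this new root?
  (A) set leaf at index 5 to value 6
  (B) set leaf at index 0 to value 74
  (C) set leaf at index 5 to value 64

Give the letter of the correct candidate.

Answer: A

Derivation:
Original leaves: [81, 28, 11, 78, 17, 30, 91]
Target new root: 840
Try each candidate change and compute the resulting root:
Candidate A: set leaf[5] = 6 -> leaves = [81, 28, 11, 78, 17, 6, 91]
  L0: [81, 28, 11, 78, 17, 6, 91]
  L1: h(81,28)=(81*31+28)%997=545 h(11,78)=(11*31+78)%997=419 h(17,6)=(17*31+6)%997=533 h(91,91)=(91*31+91)%997=918 -> [545, 419, 533, 918]
  L2: h(545,419)=(545*31+419)%997=365 h(533,918)=(533*31+918)%997=492 -> [365, 492]
  L3: h(365,492)=(365*31+492)%997=840 -> [840]
  root = 840 == target 840  ** MATCH **
Candidate B: set leaf[0] = 74 -> leaves = [74, 28, 11, 78, 17, 30, 91]
  L0: [74, 28, 11, 78, 17, 30, 91]
  L1: h(74,28)=(74*31+28)%997=328 h(11,78)=(11*31+78)%997=419 h(17,30)=(17*31+30)%997=557 h(91,91)=(91*31+91)%997=918 -> [328, 419, 557, 918]
  L2: h(328,419)=(328*31+419)%997=617 h(557,918)=(557*31+918)%997=239 -> [617, 239]
  L3: h(617,239)=(617*31+239)%997=423 -> [423]
  root = 423 != target 840
Candidate C: set leaf[5] = 64 -> leaves = [81, 28, 11, 78, 17, 64, 91]
  L0: [81, 28, 11, 78, 17, 64, 91]
  L1: h(81,28)=(81*31+28)%997=545 h(11,78)=(11*31+78)%997=419 h(17,64)=(17*31+64)%997=591 h(91,91)=(91*31+91)%997=918 -> [545, 419, 591, 918]
  L2: h(545,419)=(545*31+419)%997=365 h(591,918)=(591*31+918)%997=296 -> [365, 296]
  L3: h(365,296)=(365*31+296)%997=644 -> [644]
  root = 644 != target 840
Candidate A produces the target root.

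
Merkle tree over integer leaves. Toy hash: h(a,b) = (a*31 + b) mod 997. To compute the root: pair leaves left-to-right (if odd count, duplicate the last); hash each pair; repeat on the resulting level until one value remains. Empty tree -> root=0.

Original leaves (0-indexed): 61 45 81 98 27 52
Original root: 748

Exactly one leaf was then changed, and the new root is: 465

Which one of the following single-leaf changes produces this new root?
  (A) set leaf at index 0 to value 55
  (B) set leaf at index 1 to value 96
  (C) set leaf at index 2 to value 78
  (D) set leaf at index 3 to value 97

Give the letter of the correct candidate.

Original leaves: [61, 45, 81, 98, 27, 52]
Target new root: 465
Try each candidate change and compute the resulting root:
Candidate A: set leaf[0] = 55 -> leaves = [55, 45, 81, 98, 27, 52]
  L0: [55, 45, 81, 98, 27, 52]
  L1: h(55,45)=(55*31+45)%997=753 h(81,98)=(81*31+98)%997=615 h(27,52)=(27*31+52)%997=889 -> [753, 615, 889]
  L2: h(753,615)=(753*31+615)%997=30 h(889,889)=(889*31+889)%997=532 -> [30, 532]
  L3: h(30,532)=(30*31+532)%997=465 -> [465]
  root = 465 == target 465  ** MATCH **
Candidate B: set leaf[1] = 96 -> leaves = [61, 96, 81, 98, 27, 52]
  L0: [61, 96, 81, 98, 27, 52]
  L1: h(61,96)=(61*31+96)%997=990 h(81,98)=(81*31+98)%997=615 h(27,52)=(27*31+52)%997=889 -> [990, 615, 889]
  L2: h(990,615)=(990*31+615)%997=398 h(889,889)=(889*31+889)%997=532 -> [398, 532]
  L3: h(398,532)=(398*31+532)%997=906 -> [906]
  root = 906 != target 465
Candidate C: set leaf[2] = 78 -> leaves = [61, 45, 78, 98, 27, 52]
  L0: [61, 45, 78, 98, 27, 52]
  L1: h(61,45)=(61*31+45)%997=939 h(78,98)=(78*31+98)%997=522 h(27,52)=(27*31+52)%997=889 -> [939, 522, 889]
  L2: h(939,522)=(939*31+522)%997=718 h(889,889)=(889*31+889)%997=532 -> [718, 532]
  L3: h(718,532)=(718*31+532)%997=856 -> [856]
  root = 856 != target 465
Candidate D: set leaf[3] = 97 -> leaves = [61, 45, 81, 97, 27, 52]
  L0: [61, 45, 81, 97, 27, 52]
  L1: h(61,45)=(61*31+45)%997=939 h(81,97)=(81*31+97)%997=614 h(27,52)=(27*31+52)%997=889 -> [939, 614, 889]
  L2: h(939,614)=(939*31+614)%997=810 h(889,889)=(889*31+889)%997=532 -> [810, 532]
  L3: h(810,532)=(810*31+532)%997=717 -> [717]
  root = 717 != target 465
Candidate A produces the target root.

Answer: A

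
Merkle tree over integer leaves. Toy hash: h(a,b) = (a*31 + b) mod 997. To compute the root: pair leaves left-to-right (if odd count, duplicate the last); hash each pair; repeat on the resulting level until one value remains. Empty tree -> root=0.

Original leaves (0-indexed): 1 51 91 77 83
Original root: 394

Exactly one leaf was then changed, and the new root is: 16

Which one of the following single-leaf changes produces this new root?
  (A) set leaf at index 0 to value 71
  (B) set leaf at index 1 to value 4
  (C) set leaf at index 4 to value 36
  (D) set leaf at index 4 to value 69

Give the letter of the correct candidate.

Original leaves: [1, 51, 91, 77, 83]
Target new root: 16
Try each candidate change and compute the resulting root:
Candidate A: set leaf[0] = 71 -> leaves = [71, 51, 91, 77, 83]
  L0: [71, 51, 91, 77, 83]
  L1: h(71,51)=(71*31+51)%997=258 h(91,77)=(91*31+77)%997=904 h(83,83)=(83*31+83)%997=662 -> [258, 904, 662]
  L2: h(258,904)=(258*31+904)%997=926 h(662,662)=(662*31+662)%997=247 -> [926, 247]
  L3: h(926,247)=(926*31+247)%997=40 -> [40]
  root = 40 != target 16
Candidate B: set leaf[1] = 4 -> leaves = [1, 4, 91, 77, 83]
  L0: [1, 4, 91, 77, 83]
  L1: h(1,4)=(1*31+4)%997=35 h(91,77)=(91*31+77)%997=904 h(83,83)=(83*31+83)%997=662 -> [35, 904, 662]
  L2: h(35,904)=(35*31+904)%997=992 h(662,662)=(662*31+662)%997=247 -> [992, 247]
  L3: h(992,247)=(992*31+247)%997=92 -> [92]
  root = 92 != target 16
Candidate C: set leaf[4] = 36 -> leaves = [1, 51, 91, 77, 36]
  L0: [1, 51, 91, 77, 36]
  L1: h(1,51)=(1*31+51)%997=82 h(91,77)=(91*31+77)%997=904 h(36,36)=(36*31+36)%997=155 -> [82, 904, 155]
  L2: h(82,904)=(82*31+904)%997=455 h(155,155)=(155*31+155)%997=972 -> [455, 972]
  L3: h(455,972)=(455*31+972)%997=122 -> [122]
  root = 122 != target 16
Candidate D: set leaf[4] = 69 -> leaves = [1, 51, 91, 77, 69]
  L0: [1, 51, 91, 77, 69]
  L1: h(1,51)=(1*31+51)%997=82 h(91,77)=(91*31+77)%997=904 h(69,69)=(69*31+69)%997=214 -> [82, 904, 214]
  L2: h(82,904)=(82*31+904)%997=455 h(214,214)=(214*31+214)%997=866 -> [455, 866]
  L3: h(455,866)=(455*31+866)%997=16 -> [16]
  root = 16 == target 16  ** MATCH **
Candidate D produces the target root.

Answer: D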